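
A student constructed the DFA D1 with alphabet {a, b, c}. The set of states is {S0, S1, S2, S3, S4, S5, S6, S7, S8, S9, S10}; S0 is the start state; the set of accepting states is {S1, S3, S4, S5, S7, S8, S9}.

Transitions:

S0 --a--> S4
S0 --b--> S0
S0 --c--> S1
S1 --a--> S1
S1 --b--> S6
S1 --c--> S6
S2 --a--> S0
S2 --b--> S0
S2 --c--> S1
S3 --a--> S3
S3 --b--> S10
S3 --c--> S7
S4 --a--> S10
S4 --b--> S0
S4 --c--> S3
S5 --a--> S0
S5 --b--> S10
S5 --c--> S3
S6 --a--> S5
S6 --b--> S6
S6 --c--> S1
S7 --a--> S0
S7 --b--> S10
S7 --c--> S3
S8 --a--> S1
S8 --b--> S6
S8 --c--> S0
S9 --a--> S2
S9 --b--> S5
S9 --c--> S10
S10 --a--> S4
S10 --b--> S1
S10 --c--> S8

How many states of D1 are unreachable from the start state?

2

BFS from S0 reaches {S0, S1, S3, S4, S5, S6, S7, S8, S10}; the 2 state(s) S2, S9 are never visited.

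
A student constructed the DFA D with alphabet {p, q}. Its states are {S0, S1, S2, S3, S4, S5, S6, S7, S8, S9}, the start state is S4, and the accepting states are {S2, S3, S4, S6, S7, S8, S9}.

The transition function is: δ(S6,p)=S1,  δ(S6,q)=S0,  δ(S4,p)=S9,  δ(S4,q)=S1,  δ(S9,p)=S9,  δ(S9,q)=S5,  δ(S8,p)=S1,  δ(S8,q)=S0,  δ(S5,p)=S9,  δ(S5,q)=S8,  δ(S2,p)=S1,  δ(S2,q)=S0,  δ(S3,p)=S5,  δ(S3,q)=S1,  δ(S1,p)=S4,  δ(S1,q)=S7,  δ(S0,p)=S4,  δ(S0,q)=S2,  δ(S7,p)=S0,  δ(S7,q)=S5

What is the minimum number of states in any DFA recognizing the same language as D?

3

First remove the unreachable states {S3,S6}; 8 states remain.
Start with accepting vs non-accepting: {S2,S4,S7,S8,S9} | {S0,S1,S5}.
On input p, block {S2,S4,S7,S8,S9} splits into {S2,S7,S8} and {S4,S9}.
The partition is now stable with 3 blocks: {S2,S7,S8} | {S0,S1,S5} | {S4,S9}.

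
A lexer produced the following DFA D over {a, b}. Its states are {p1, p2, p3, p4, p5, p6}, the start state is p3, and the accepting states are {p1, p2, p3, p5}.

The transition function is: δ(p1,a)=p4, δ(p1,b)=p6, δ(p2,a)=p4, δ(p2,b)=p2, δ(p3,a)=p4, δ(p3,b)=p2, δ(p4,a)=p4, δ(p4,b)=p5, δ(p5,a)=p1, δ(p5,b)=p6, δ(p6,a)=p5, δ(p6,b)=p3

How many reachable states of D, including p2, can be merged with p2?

2

All states are reachable from the start state.
P0 = {p1,p2,p3,p5} | {p4,p6}.
Refine {p1,p2,p3,p5} on symbol a: members go to different blocks, giving {p1,p2,p3} and {p5}.
On input b, block {p1,p2,p3} splits into {p2,p3} and {p1}.
Refine {p4,p6} on symbol a: members go to different blocks, giving {p4} and {p6}.
Stable partition: {p2,p3} | {p4} | {p5} | {p1} | {p6} — 5 equivalence classes.
State p2 belongs to the block {p2,p3}, which has 2 states.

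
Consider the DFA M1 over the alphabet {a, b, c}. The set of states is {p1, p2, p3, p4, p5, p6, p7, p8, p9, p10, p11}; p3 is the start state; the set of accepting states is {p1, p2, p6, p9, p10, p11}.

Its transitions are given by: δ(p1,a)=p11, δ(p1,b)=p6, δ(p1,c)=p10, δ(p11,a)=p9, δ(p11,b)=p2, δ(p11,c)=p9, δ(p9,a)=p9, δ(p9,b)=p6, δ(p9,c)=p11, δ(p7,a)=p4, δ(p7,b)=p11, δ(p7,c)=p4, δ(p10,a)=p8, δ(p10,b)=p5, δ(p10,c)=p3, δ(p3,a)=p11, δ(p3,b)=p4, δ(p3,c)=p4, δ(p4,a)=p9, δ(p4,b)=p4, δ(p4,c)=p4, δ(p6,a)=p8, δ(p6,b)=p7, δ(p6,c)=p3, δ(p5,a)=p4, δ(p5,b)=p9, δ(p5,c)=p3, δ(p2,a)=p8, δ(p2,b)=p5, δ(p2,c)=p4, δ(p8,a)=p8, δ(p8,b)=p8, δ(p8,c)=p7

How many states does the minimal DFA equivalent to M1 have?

5

Reachable states from the start: {p2,p3,p4,p5,p6,p7,p8,p9,p11}. Unreachable: {p1,p10} — drop them.
Initial partition by acceptance: {p2,p6,p9,p11} | {p3,p4,p5,p7,p8}.
Split {p2,p6,p9,p11} by δ(·,a) → {p2,p6} and {p9,p11}.
Refine {p3,p4,p5,p7,p8} on symbol a: members go to different blocks, giving {p5,p7,p8} and {p3,p4}.
Refine {p5,p7,p8} on symbol a: members go to different blocks, giving {p5,p7} and {p8}.
The partition is now stable with 5 blocks: {p2,p6} | {p5,p7} | {p9,p11} | {p3,p4} | {p8}.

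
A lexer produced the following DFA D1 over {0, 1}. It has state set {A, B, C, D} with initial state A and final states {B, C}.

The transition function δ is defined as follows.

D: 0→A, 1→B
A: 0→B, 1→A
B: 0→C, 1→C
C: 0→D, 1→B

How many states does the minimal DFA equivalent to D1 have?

Every state is reachable, so we keep all 4.
P0 = {B,C} | {A,D}.
On input 0, block {B,C} splits into {B} and {C}.
On input 0, block {A,D} splits into {A} and {D}.
No further refinement is possible. Final partition (4 blocks): {B} | {A} | {C} | {D}.

4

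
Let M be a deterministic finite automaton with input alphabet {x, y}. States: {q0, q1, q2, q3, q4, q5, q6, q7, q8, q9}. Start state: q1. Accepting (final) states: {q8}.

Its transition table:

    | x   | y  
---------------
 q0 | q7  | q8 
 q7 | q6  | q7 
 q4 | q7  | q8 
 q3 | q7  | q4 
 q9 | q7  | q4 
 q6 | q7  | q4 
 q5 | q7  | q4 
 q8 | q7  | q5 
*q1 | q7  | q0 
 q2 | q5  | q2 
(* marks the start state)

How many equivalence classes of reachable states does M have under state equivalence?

First remove the unreachable states {q2,q3,q9}; 7 states remain.
Initial partition by acceptance: {q8} | {q0,q1,q4,q5,q6,q7}.
On input y, block {q0,q1,q4,q5,q6,q7} splits into {q1,q5,q6,q7} and {q0,q4}.
Refine {q1,q5,q6,q7} on symbol y: members go to different blocks, giving {q1,q5,q6} and {q7}.
Stable partition: {q8} | {q1,q5,q6} | {q0,q4} | {q7} — 4 equivalence classes.

4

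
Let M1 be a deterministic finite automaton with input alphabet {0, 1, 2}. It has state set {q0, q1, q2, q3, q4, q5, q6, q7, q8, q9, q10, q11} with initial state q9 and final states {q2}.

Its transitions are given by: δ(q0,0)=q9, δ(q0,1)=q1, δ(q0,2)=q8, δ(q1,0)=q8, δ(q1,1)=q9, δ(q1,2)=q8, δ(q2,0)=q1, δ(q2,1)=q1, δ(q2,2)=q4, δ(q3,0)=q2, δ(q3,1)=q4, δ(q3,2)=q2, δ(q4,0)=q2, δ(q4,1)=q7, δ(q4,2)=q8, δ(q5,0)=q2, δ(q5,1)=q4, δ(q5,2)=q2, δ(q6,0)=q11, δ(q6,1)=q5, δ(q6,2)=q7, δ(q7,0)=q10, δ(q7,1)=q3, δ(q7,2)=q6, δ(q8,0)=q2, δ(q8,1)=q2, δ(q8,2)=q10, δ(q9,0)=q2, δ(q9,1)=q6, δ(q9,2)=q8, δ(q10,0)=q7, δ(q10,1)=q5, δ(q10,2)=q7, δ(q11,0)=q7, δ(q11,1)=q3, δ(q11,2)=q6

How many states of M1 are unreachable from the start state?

1

Starting at q9 and following transitions, the reachable set is {q1, q2, q3, q4, q5, q6, q7, q8, q9, q10, q11}. That leaves q0 unreachable — 1 in total.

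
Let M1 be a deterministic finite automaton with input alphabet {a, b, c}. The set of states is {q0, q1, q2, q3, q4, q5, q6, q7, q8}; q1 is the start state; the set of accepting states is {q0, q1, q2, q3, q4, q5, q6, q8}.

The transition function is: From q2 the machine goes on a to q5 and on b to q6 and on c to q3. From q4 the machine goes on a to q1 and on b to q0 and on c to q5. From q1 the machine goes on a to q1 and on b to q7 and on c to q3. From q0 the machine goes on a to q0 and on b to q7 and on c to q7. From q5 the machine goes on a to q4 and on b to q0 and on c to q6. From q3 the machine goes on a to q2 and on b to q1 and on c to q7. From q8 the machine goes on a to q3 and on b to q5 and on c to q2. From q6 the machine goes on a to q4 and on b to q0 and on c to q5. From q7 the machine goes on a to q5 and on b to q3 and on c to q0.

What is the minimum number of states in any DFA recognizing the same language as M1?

7

Reachable states from the start: {q0,q1,q2,q3,q4,q5,q6,q7}. Unreachable: {q8} — drop them.
P0 = {q0,q1,q2,q3,q4,q5,q6} | {q7}.
Split {q0,q1,q2,q3,q4,q5,q6} by δ(·,b) → {q2,q3,q4,q5,q6} and {q0,q1}.
On input a, block {q2,q3,q4,q5,q6} splits into {q2,q3,q5,q6} and {q4}.
Refine {q2,q3,q5,q6} on symbol a: members go to different blocks, giving {q2,q3} and {q5,q6}.
Refine {q2,q3} on symbol a: members go to different blocks, giving {q2} and {q3}.
Refine {q0,q1} on symbol c: members go to different blocks, giving {q0} and {q1}.
Stable partition: {q2} | {q7} | {q0} | {q4} | {q5,q6} | {q3} | {q1} — 7 equivalence classes.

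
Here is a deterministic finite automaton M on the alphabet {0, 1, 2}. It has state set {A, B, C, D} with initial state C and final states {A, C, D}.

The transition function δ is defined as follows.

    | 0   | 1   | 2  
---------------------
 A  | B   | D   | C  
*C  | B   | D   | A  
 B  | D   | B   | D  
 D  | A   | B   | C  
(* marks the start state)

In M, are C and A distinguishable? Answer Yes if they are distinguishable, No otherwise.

All states are reachable from the start state.
P0 = {A,C,D} | {B}.
Refine {A,C,D} on symbol 0: members go to different blocks, giving {A,C} and {D}.
No further refinement is possible. Final partition (3 blocks): {A,C} | {B} | {D}.
C and A lie in the same block of the stable partition, so they are equivalent — no string distinguishes them.

No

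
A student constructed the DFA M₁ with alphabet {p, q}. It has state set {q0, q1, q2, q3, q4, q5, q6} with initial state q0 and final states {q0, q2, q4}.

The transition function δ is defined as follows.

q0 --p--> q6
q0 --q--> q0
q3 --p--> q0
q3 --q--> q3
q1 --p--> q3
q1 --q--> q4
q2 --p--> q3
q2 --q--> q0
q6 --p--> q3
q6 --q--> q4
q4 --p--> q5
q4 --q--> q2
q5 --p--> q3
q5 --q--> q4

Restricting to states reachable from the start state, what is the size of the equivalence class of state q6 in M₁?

Reachable states from the start: {q0,q2,q3,q4,q5,q6}. Unreachable: {q1} — drop them.
Initial partition by acceptance: {q0,q2,q4} | {q3,q5,q6}.
Refine {q3,q5,q6} on symbol p: members go to different blocks, giving {q5,q6} and {q3}.
Split {q0,q2,q4} by δ(·,p) → {q0,q4} and {q2}.
Refine {q0,q4} on symbol q: members go to different blocks, giving {q0} and {q4}.
No further refinement is possible. Final partition (5 blocks): {q0} | {q5,q6} | {q3} | {q2} | {q4}.
The equivalence class containing q6 is {q5,q6}, of size 2.

2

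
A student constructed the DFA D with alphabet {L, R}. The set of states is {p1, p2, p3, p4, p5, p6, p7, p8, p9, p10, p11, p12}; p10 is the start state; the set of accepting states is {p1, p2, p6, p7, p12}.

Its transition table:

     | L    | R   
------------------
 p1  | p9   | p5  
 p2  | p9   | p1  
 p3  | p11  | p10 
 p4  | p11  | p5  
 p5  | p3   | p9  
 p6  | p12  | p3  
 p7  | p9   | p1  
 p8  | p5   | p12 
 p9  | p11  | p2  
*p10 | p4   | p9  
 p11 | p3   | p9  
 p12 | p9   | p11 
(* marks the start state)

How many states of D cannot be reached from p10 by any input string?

Starting at p10 and following transitions, the reachable set is {p1, p2, p3, p4, p5, p9, p10, p11}. That leaves p6, p7, p8, p12 unreachable — 4 in total.

4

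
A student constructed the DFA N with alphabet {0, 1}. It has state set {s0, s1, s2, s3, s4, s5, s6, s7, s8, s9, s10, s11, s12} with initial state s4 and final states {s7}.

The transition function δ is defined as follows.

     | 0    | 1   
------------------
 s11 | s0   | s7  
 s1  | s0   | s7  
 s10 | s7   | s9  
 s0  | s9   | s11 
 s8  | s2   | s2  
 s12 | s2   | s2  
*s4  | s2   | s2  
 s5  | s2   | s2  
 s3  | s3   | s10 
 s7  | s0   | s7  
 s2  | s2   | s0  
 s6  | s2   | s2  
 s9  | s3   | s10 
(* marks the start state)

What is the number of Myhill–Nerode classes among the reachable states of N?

Reachable states from the start: {s0,s2,s3,s4,s7,s9,s10,s11}. Unreachable: {s1,s5,s6,s8,s12} — drop them.
Start with accepting vs non-accepting: {s7} | {s0,s2,s3,s4,s9,s10,s11}.
Split {s0,s2,s3,s4,s9,s10,s11} by δ(·,0) → {s0,s2,s3,s4,s9,s11} and {s10}.
On input 1, block {s0,s2,s3,s4,s9,s11} splits into {s0,s2,s4} and {s3,s9} and {s11}.
Split {s0,s2,s4} by δ(·,0) → {s2,s4} and {s0}.
Refine {s2,s4} on symbol 1: members go to different blocks, giving {s2} and {s4}.
The partition is now stable with 7 blocks: {s7} | {s2} | {s10} | {s3,s9} | {s11} | {s0} | {s4}.

7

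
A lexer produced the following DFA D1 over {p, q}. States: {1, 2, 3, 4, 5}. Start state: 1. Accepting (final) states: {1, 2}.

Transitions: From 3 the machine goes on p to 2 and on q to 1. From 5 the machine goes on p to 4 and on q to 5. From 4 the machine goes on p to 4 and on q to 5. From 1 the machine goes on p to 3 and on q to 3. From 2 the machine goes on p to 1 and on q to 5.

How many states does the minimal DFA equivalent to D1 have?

4

Every state is reachable, so we keep all 5.
Start with accepting vs non-accepting: {1,2} | {3,4,5}.
Refine {1,2} on symbol p: members go to different blocks, giving {1} and {2}.
Refine {3,4,5} on symbol p: members go to different blocks, giving {4,5} and {3}.
Stable partition: {1} | {4,5} | {2} | {3} — 4 equivalence classes.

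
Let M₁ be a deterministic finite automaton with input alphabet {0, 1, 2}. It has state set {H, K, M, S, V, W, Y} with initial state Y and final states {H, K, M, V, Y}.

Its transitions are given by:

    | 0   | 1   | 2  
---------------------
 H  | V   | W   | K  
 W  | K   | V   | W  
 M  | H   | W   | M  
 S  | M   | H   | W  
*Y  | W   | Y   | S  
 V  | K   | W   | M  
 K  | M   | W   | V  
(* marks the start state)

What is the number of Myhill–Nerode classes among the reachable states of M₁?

All states are reachable from the start state.
P0 = {H,K,M,V,Y} | {S,W}.
Split {H,K,M,V,Y} by δ(·,0) → {H,K,M,V} and {Y}.
The partition is now stable with 3 blocks: {H,K,M,V} | {S,W} | {Y}.

3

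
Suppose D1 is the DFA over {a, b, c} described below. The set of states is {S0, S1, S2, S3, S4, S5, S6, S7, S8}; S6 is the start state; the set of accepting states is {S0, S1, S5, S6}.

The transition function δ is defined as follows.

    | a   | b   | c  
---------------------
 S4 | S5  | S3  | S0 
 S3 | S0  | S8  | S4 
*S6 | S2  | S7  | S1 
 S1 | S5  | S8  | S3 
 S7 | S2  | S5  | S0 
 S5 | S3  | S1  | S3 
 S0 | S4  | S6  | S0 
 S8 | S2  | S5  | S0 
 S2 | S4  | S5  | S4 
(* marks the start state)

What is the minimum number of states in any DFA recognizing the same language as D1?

8

All states are reachable from the start state.
Initial partition by acceptance: {S0,S1,S5,S6} | {S2,S3,S4,S7,S8}.
Refine {S0,S1,S5,S6} on symbol a: members go to different blocks, giving {S0,S5,S6} and {S1}.
On input b, block {S0,S5,S6} splits into {S0} and {S5} and {S6}.
Refine {S2,S3,S4,S7,S8} on symbol a: members go to different blocks, giving {S2,S7,S8} and {S3} and {S4}.
Split {S2,S7,S8} by δ(·,a) → {S7,S8} and {S2}.
The partition is now stable with 8 blocks: {S0} | {S7,S8} | {S1} | {S5} | {S6} | {S3} | {S4} | {S2}.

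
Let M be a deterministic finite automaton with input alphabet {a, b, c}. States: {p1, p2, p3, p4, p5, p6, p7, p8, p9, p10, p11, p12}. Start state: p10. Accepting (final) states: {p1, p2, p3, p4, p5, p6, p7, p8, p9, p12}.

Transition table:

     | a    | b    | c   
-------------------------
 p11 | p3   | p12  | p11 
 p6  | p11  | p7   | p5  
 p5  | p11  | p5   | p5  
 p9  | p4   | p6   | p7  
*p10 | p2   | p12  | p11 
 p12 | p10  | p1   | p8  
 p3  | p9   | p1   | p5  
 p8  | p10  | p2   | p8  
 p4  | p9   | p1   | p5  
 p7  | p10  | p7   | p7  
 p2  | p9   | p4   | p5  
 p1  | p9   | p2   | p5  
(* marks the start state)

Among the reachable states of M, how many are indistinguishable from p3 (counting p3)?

Start with accepting vs non-accepting: {p1,p2,p3,p4,p5,p6,p7,p8,p9,p12} | {p10,p11}.
Split {p1,p2,p3,p4,p5,p6,p7,p8,p9,p12} by δ(·,a) → {p1,p2,p3,p4,p9} and {p5,p6,p7,p8,p12}.
Split {p1,p2,p3,p4,p9} by δ(·,b) → {p1,p2,p3,p4} and {p9}.
On input b, block {p5,p6,p7,p8,p12} splits into {p5,p6,p7} and {p8,p12}.
Stable partition: {p1,p2,p3,p4} | {p10,p11} | {p5,p6,p7} | {p9} | {p8,p12} — 5 equivalence classes.
State p3 belongs to the block {p1,p2,p3,p4}, which has 4 states.

4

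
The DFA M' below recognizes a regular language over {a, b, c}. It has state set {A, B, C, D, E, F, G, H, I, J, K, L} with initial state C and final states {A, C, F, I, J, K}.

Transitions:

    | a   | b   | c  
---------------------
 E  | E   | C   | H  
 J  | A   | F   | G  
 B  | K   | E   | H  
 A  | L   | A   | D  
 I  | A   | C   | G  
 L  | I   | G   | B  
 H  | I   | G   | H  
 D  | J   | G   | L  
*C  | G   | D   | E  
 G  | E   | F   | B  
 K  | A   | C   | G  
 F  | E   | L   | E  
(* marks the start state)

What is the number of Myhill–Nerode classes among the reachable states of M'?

All states are reachable from the start state.
Start with accepting vs non-accepting: {A,C,F,I,J,K} | {B,D,E,G,H,L}.
Split {A,C,F,I,J,K} by δ(·,a) → {A,C,F} and {I,J,K}.
On input b, block {A,C,F} splits into {C,F} and {A}.
On input a, block {B,D,E,G,H,L} splits into {B,D,H,L} and {E,G}.
The partition is now stable with 5 blocks: {C,F} | {B,D,H,L} | {I,J,K} | {A} | {E,G}.

5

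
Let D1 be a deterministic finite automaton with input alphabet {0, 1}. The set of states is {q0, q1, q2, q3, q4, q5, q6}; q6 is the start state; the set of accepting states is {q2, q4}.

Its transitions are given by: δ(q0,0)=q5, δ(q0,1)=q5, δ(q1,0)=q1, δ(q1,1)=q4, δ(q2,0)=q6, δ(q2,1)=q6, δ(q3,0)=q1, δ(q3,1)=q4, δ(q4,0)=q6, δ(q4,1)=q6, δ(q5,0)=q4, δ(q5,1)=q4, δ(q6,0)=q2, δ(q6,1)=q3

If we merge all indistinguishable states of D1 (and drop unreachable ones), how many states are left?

3

States {q0,q5} cannot be reached from the start state, so discard them.
Start with accepting vs non-accepting: {q2,q4} | {q1,q3,q6}.
Refine {q1,q3,q6} on symbol 0: members go to different blocks, giving {q1,q3} and {q6}.
No further refinement is possible. Final partition (3 blocks): {q2,q4} | {q1,q3} | {q6}.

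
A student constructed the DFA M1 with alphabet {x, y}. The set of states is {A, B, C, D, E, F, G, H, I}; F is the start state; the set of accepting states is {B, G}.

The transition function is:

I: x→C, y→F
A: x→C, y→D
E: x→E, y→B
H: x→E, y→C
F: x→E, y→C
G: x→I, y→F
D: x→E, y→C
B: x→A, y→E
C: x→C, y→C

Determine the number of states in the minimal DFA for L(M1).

5

First remove the unreachable states {G,H,I}; 6 states remain.
Initial partition by acceptance: {B} | {A,C,D,E,F}.
On input y, block {A,C,D,E,F} splits into {A,C,D,F} and {E}.
Refine {A,C,D,F} on symbol x: members go to different blocks, giving {A,C} and {D,F}.
On input y, block {A,C} splits into {A} and {C}.
Stable partition: {B} | {A} | {E} | {D,F} | {C} — 5 equivalence classes.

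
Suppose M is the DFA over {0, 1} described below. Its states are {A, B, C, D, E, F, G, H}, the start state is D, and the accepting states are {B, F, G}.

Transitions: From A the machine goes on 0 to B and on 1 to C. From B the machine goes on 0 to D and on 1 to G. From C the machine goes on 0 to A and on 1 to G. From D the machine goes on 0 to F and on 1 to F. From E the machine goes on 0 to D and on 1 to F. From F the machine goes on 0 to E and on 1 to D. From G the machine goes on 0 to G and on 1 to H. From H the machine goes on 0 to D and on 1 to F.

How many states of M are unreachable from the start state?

5

BFS from D reaches {D, E, F}; the 5 state(s) A, B, C, G, H are never visited.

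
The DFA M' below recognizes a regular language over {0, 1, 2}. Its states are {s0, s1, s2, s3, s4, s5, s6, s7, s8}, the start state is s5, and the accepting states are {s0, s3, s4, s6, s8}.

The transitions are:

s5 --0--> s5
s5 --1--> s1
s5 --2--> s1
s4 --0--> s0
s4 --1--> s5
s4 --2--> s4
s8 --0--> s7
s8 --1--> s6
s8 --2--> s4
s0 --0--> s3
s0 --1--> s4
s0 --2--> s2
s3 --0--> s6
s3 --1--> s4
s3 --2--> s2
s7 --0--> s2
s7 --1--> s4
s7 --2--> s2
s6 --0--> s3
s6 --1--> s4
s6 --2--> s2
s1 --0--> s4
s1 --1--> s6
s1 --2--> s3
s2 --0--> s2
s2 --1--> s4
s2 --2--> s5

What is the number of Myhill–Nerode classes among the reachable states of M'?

First remove the unreachable states {s7,s8}; 7 states remain.
Start with accepting vs non-accepting: {s0,s3,s4,s6} | {s1,s2,s5}.
Refine {s0,s3,s4,s6} on symbol 1: members go to different blocks, giving {s0,s3,s6} and {s4}.
Split {s1,s2,s5} by δ(·,0) → {s2,s5} and {s1}.
Refine {s2,s5} on symbol 1: members go to different blocks, giving {s2} and {s5}.
Stable partition: {s0,s3,s6} | {s2} | {s4} | {s1} | {s5} — 5 equivalence classes.

5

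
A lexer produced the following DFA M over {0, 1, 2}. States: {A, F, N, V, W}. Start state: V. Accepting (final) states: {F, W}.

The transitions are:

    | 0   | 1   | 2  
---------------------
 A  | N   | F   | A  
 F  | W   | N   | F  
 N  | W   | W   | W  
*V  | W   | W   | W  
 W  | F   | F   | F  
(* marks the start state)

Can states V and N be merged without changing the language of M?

Yes

States {A} cannot be reached from the start state, so discard them.
P0 = {F,W} | {N,V}.
Refine {F,W} on symbol 1: members go to different blocks, giving {W} and {F}.
The partition is now stable with 3 blocks: {W} | {N,V} | {F}.
V and N lie in the same block of the stable partition, so they are equivalent — no string distinguishes them.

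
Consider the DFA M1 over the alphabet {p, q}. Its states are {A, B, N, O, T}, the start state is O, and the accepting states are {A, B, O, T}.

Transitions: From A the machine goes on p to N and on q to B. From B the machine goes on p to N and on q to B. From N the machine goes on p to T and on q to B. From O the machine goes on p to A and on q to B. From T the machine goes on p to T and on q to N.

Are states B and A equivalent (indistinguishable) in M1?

Yes

All states are reachable from the start state.
Start with accepting vs non-accepting: {A,B,O,T} | {N}.
On input p, block {A,B,O,T} splits into {A,B} and {O,T}.
On input p, block {O,T} splits into {O} and {T}.
The partition is now stable with 4 blocks: {A,B} | {N} | {O} | {T}.
B and A lie in the same block of the stable partition, so they are equivalent — no string distinguishes them.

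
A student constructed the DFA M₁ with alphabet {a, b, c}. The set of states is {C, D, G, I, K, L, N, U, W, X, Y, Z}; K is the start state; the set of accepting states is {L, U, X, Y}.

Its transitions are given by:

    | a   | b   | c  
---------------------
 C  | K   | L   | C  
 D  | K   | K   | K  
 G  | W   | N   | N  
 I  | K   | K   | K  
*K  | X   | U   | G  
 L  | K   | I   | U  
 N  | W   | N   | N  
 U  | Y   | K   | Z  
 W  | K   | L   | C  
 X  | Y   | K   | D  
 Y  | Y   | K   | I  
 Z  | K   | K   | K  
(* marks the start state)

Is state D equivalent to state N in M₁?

Every state is reachable, so we keep all 12.
P0 = {L,U,X,Y} | {C,D,G,I,K,N,W,Z}.
On input a, block {L,U,X,Y} splits into {U,X,Y} and {L}.
On input a, block {C,D,G,I,K,N,W,Z} splits into {C,D,G,I,N,W,Z} and {K}.
Split {C,D,G,I,N,W,Z} by δ(·,a) → {C,D,I,W,Z} and {G,N}.
On input b, block {C,D,I,W,Z} splits into {D,I,Z} and {C,W}.
No further refinement is possible. Final partition (6 blocks): {U,X,Y} | {D,I,Z} | {L} | {K} | {G,N} | {C,W}.
D and N end up in different blocks, so they are distinguishable. For instance, the string 'aa' is accepted from only D.

No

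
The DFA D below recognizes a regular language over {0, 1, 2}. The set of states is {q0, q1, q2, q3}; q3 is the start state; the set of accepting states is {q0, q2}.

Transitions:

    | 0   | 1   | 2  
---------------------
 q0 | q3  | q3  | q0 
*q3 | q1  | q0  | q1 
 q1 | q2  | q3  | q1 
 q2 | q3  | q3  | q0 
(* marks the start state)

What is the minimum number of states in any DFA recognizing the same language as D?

Every state is reachable, so we keep all 4.
Initial partition by acceptance: {q0,q2} | {q1,q3}.
Split {q1,q3} by δ(·,0) → {q1} and {q3}.
The partition is now stable with 3 blocks: {q0,q2} | {q1} | {q3}.

3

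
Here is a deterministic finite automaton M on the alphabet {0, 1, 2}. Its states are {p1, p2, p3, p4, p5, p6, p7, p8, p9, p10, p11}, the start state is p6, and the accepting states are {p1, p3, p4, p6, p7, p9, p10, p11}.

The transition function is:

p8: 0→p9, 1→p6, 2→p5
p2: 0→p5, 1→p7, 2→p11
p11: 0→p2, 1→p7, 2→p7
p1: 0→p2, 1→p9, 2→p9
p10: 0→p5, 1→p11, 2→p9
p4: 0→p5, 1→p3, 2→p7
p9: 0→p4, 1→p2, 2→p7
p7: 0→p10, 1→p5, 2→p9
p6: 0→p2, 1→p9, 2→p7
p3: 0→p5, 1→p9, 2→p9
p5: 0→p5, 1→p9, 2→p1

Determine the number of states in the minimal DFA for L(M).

First remove the unreachable states {p8}; 10 states remain.
P0 = {p1,p3,p4,p6,p7,p9,p10,p11} | {p2,p5}.
Split {p1,p3,p4,p6,p7,p9,p10,p11} by δ(·,0) → {p1,p3,p4,p6,p10,p11} and {p7,p9}.
On input 1, block {p1,p3,p4,p6,p10,p11} splits into {p1,p3,p6,p11} and {p4,p10}.
Stable partition: {p1,p3,p6,p11} | {p2,p5} | {p7,p9} | {p4,p10} — 4 equivalence classes.

4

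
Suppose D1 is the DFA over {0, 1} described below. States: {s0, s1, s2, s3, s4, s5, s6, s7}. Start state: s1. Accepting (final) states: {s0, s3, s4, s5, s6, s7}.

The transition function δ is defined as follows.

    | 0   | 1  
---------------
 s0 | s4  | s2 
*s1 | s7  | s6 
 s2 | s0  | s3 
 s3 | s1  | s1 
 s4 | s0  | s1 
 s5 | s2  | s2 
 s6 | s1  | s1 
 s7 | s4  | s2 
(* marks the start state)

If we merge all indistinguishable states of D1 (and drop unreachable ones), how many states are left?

States {s5} cannot be reached from the start state, so discard them.
Initial partition by acceptance: {s0,s3,s4,s6,s7} | {s1,s2}.
Split {s0,s3,s4,s6,s7} by δ(·,0) → {s0,s4,s7} and {s3,s6}.
Stable partition: {s0,s4,s7} | {s1,s2} | {s3,s6} — 3 equivalence classes.

3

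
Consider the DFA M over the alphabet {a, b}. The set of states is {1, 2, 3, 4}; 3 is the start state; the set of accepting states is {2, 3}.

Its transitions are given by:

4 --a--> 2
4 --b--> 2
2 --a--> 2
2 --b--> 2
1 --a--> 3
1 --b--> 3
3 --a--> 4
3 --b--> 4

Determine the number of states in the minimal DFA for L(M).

States {1} cannot be reached from the start state, so discard them.
P0 = {2,3} | {4}.
Refine {2,3} on symbol a: members go to different blocks, giving {2} and {3}.
The partition is now stable with 3 blocks: {2} | {4} | {3}.

3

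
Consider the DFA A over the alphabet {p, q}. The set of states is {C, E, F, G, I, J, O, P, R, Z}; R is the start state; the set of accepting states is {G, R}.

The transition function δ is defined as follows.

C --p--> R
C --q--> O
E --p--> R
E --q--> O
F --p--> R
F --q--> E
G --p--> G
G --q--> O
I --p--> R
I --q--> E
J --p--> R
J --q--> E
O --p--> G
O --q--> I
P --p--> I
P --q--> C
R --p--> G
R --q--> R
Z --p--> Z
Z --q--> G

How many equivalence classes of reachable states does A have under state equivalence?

Reachable states from the start: {E,G,I,O,R}. Unreachable: {C,F,J,P,Z} — drop them.
Start with accepting vs non-accepting: {G,R} | {E,I,O}.
Refine {G,R} on symbol q: members go to different blocks, giving {G} and {R}.
Split {E,I,O} by δ(·,p) → {E,I} and {O}.
Split {E,I} by δ(·,q) → {I} and {E}.
The partition is now stable with 5 blocks: {G} | {I} | {R} | {O} | {E}.

5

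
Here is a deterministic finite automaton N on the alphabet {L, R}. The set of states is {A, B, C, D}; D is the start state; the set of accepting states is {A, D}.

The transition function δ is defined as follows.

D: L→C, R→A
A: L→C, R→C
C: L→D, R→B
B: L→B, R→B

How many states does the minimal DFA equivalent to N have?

All states are reachable from the start state.
Start with accepting vs non-accepting: {A,D} | {B,C}.
Split {A,D} by δ(·,R) → {A} and {D}.
Refine {B,C} on symbol L: members go to different blocks, giving {B} and {C}.
No further refinement is possible. Final partition (4 blocks): {A} | {B} | {D} | {C}.

4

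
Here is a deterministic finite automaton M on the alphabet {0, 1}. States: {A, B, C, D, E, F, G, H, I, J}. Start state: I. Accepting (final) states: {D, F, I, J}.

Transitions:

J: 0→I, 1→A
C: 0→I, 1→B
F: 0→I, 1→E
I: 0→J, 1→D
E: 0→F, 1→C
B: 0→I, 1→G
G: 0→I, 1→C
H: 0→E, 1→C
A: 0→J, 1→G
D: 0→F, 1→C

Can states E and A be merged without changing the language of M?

Reachable states from the start: {A,B,C,D,E,F,G,I,J}. Unreachable: {H} — drop them.
P0 = {D,F,I,J} | {A,B,C,E,G}.
On input 1, block {D,F,I,J} splits into {D,F,J} and {I}.
Refine {D,F,J} on symbol 0: members go to different blocks, giving {F,J} and {D}.
Refine {A,B,C,E,G} on symbol 0: members go to different blocks, giving {B,C,G} and {A,E}.
Stable partition: {F,J} | {B,C,G} | {I} | {D} | {A,E} — 5 equivalence classes.
E and A lie in the same block of the stable partition, so they are equivalent — no string distinguishes them.

Yes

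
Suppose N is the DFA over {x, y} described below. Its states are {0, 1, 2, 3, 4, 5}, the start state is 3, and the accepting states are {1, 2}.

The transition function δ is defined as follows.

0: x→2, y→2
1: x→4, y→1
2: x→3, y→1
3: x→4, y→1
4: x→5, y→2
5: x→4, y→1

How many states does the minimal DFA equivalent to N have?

2

First remove the unreachable states {0}; 5 states remain.
Start with accepting vs non-accepting: {1,2} | {3,4,5}.
The partition is now stable with 2 blocks: {1,2} | {3,4,5}.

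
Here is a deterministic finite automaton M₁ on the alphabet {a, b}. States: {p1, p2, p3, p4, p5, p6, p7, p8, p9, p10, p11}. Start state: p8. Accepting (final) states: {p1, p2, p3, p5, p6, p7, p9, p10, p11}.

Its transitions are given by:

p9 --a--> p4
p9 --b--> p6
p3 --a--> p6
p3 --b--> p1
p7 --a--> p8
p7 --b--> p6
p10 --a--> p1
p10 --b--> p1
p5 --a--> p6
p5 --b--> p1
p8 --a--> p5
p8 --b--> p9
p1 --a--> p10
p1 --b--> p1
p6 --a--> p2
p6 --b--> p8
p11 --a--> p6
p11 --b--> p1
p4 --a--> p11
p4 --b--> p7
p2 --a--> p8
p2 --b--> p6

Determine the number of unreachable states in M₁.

1

Starting at p8 and following transitions, the reachable set is {p1, p2, p4, p5, p6, p7, p8, p9, p10, p11}. That leaves p3 unreachable — 1 in total.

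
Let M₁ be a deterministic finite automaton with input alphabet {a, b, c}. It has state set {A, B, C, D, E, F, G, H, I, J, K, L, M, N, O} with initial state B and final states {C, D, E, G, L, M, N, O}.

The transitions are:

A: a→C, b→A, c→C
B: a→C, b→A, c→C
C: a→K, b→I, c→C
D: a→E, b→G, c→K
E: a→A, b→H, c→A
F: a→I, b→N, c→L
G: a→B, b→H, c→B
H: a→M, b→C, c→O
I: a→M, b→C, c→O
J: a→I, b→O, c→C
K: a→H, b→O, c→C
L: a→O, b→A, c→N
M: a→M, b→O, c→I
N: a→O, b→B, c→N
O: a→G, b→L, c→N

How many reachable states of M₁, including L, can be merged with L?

Reachable states from the start: {A,B,C,G,H,I,K,L,M,N,O}. Unreachable: {D,E,F,J} — drop them.
Initial partition by acceptance: {C,G,L,M,N,O} | {A,B,H,I,K}.
Split {C,G,L,M,N,O} by δ(·,a) → {L,M,N,O} and {C,G}.
Refine {L,M,N,O} on symbol a: members go to different blocks, giving {L,M,N} and {O}.
On input a, block {L,M,N} splits into {L,N} and {M}.
Split {A,B,H,I,K} by δ(·,a) → {A,B} and {H,I} and {K}.
Refine {C,G} on symbol a: members go to different blocks, giving {C} and {G}.
No further refinement is possible. Final partition (8 blocks): {L,N} | {A,B} | {C} | {O} | {M} | {H,I} | {K} | {G}.
The equivalence class containing L is {L,N}, of size 2.

2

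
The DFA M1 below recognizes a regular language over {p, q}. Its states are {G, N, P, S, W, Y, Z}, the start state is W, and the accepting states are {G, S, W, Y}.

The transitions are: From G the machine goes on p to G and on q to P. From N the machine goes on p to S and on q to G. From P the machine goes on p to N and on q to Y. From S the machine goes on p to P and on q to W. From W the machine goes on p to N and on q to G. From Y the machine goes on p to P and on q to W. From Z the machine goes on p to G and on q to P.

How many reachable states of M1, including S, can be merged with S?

First remove the unreachable states {Z}; 6 states remain.
Initial partition by acceptance: {G,S,W,Y} | {N,P}.
On input p, block {G,S,W,Y} splits into {S,W,Y} and {G}.
Split {S,W,Y} by δ(·,q) → {S,Y} and {W}.
Split {N,P} by δ(·,p) → {P} and {N}.
Stable partition: {S,Y} | {P} | {G} | {W} | {N} — 5 equivalence classes.
The equivalence class containing S is {S,Y}, of size 2.

2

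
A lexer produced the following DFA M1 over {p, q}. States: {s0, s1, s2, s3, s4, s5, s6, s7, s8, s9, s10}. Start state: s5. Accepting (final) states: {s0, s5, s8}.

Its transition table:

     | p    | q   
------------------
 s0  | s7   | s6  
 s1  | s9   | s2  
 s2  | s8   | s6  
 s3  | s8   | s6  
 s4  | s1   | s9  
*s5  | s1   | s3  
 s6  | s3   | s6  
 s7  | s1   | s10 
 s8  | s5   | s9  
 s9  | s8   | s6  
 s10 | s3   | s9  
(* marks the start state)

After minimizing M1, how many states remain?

Reachable states from the start: {s1,s2,s3,s5,s6,s8,s9}. Unreachable: {s0,s4,s7,s10} — drop them.
Start with accepting vs non-accepting: {s5,s8} | {s1,s2,s3,s6,s9}.
Split {s5,s8} by δ(·,p) → {s5} and {s8}.
On input p, block {s1,s2,s3,s6,s9} splits into {s2,s3,s9} and {s1,s6}.
On input q, block {s1,s6} splits into {s1} and {s6}.
The partition is now stable with 5 blocks: {s5} | {s2,s3,s9} | {s8} | {s1} | {s6}.

5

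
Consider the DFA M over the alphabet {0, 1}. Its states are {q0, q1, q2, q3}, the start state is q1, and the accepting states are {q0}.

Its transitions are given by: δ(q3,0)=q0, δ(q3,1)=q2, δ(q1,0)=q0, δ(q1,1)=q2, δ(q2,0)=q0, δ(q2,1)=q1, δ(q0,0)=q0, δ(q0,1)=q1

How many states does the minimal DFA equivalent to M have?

Reachable states from the start: {q0,q1,q2}. Unreachable: {q3} — drop them.
Start with accepting vs non-accepting: {q0} | {q1,q2}.
The partition is now stable with 2 blocks: {q0} | {q1,q2}.

2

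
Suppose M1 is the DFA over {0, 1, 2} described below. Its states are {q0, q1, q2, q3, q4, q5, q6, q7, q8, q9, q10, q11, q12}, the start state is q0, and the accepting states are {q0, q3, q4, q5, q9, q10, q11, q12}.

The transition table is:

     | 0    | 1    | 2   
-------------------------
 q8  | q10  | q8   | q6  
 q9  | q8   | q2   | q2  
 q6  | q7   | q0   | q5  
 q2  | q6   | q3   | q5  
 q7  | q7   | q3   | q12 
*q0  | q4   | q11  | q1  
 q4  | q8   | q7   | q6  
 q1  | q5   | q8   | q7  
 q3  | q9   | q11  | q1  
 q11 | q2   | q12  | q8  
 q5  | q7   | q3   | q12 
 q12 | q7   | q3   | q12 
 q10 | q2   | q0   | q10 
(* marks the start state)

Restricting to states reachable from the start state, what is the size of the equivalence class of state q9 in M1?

Every state is reachable, so we keep all 13.
Initial partition by acceptance: {q0,q3,q4,q5,q9,q10,q11,q12} | {q1,q2,q6,q7,q8}.
Refine {q0,q3,q4,q5,q9,q10,q11,q12} on symbol 0: members go to different blocks, giving {q4,q5,q9,q10,q11,q12} and {q0,q3}.
Split {q4,q5,q9,q10,q11,q12} by δ(·,1) → {q5,q10,q12} and {q4,q9} and {q11}.
Refine {q1,q2,q6,q7,q8} on symbol 0: members go to different blocks, giving {q2,q6,q7} and {q1,q8}.
The partition is now stable with 6 blocks: {q5,q10,q12} | {q2,q6,q7} | {q0,q3} | {q4,q9} | {q11} | {q1,q8}.
The equivalence class containing q9 is {q4,q9}, of size 2.

2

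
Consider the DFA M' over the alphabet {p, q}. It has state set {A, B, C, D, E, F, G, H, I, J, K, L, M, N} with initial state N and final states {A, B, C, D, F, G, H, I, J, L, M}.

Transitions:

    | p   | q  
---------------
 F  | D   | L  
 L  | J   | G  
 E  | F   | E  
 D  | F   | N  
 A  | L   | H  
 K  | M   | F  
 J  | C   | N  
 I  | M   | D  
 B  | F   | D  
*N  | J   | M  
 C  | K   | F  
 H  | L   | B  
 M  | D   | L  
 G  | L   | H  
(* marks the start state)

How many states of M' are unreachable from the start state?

No path from N leads to A, E, I; the other 11 states are all reachable.

3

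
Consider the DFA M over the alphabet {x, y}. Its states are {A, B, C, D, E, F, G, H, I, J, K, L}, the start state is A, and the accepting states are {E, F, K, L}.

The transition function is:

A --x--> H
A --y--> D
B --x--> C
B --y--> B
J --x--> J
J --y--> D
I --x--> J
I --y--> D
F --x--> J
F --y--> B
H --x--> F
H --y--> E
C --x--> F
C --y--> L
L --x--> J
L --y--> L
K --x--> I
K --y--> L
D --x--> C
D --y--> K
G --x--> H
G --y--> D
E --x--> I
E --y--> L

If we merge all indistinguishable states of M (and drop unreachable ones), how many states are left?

7

Reachable states from the start: {A,B,C,D,E,F,H,I,J,K,L}. Unreachable: {G} — drop them.
Initial partition by acceptance: {E,F,K,L} | {A,B,C,D,H,I,J}.
Split {E,F,K,L} by δ(·,y) → {E,K,L} and {F}.
Split {A,B,C,D,H,I,J} by δ(·,x) → {A,B,D,I,J} and {C,H}.
Refine {A,B,D,I,J} on symbol x: members go to different blocks, giving {A,B,D} and {I,J}.
Refine {A,B,D} on symbol y: members go to different blocks, giving {A,B} and {D}.
Refine {A,B} on symbol y: members go to different blocks, giving {A} and {B}.
Stable partition: {E,K,L} | {A} | {F} | {C,H} | {I,J} | {D} | {B} — 7 equivalence classes.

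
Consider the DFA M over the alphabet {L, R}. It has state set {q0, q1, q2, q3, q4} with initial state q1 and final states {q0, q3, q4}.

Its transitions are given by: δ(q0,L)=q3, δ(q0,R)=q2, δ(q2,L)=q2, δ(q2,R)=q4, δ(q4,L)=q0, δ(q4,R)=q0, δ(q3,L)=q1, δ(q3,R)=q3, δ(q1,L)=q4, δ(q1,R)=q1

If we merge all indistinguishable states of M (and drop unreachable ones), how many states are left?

5

Every state is reachable, so we keep all 5.
P0 = {q0,q3,q4} | {q1,q2}.
Split {q0,q3,q4} by δ(·,L) → {q0,q4} and {q3}.
Refine {q0,q4} on symbol L: members go to different blocks, giving {q0} and {q4}.
Refine {q1,q2} on symbol L: members go to different blocks, giving {q1} and {q2}.
The partition is now stable with 5 blocks: {q0} | {q1} | {q3} | {q4} | {q2}.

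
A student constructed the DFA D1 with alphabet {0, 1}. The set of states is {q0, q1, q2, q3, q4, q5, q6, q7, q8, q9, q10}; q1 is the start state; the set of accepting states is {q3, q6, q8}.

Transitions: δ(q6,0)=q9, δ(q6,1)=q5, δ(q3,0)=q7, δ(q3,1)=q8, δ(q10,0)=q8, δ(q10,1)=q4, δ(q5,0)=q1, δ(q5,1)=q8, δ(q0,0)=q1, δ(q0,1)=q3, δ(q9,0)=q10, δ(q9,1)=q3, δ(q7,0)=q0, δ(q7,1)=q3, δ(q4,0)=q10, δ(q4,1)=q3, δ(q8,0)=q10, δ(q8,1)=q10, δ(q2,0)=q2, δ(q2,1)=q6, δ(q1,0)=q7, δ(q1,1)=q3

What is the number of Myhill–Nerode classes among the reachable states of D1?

5

States {q2,q5,q6,q9} cannot be reached from the start state, so discard them.
Initial partition by acceptance: {q3,q8} | {q0,q1,q4,q7,q10}.
Refine {q3,q8} on symbol 1: members go to different blocks, giving {q3} and {q8}.
Refine {q0,q1,q4,q7,q10} on symbol 0: members go to different blocks, giving {q0,q1,q4,q7} and {q10}.
Split {q0,q1,q4,q7} by δ(·,0) → {q0,q1,q7} and {q4}.
The partition is now stable with 5 blocks: {q3} | {q0,q1,q7} | {q8} | {q10} | {q4}.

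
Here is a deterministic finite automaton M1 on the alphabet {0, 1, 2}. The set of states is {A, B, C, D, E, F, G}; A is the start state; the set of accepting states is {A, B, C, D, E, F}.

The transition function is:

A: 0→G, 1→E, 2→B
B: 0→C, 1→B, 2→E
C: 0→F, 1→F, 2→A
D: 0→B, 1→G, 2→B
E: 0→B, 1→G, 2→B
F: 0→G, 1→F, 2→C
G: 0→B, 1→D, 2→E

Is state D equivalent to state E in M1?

All states are reachable from the start state.
Start with accepting vs non-accepting: {A,B,C,D,E,F} | {G}.
Split {A,B,C,D,E,F} by δ(·,0) → {B,C,D,E} and {A,F}.
Refine {B,C,D,E} on symbol 0: members go to different blocks, giving {B,D,E} and {C}.
Refine {B,D,E} on symbol 0: members go to different blocks, giving {D,E} and {B}.
On input 1, block {A,F} splits into {A} and {F}.
No further refinement is possible. Final partition (6 blocks): {D,E} | {G} | {A} | {C} | {B} | {F}.
D and E lie in the same block of the stable partition, so they are equivalent — no string distinguishes them.

Yes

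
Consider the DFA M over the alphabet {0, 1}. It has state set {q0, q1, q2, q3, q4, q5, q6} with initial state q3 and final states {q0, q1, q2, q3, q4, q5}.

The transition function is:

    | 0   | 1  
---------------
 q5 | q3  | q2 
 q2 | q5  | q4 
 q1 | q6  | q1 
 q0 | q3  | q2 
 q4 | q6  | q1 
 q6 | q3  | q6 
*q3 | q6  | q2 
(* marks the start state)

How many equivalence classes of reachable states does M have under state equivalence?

Reachable states from the start: {q1,q2,q3,q4,q5,q6}. Unreachable: {q0} — drop them.
Start with accepting vs non-accepting: {q1,q2,q3,q4,q5} | {q6}.
On input 0, block {q1,q2,q3,q4,q5} splits into {q1,q3,q4} and {q2,q5}.
Refine {q1,q3,q4} on symbol 1: members go to different blocks, giving {q1,q4} and {q3}.
Refine {q2,q5} on symbol 0: members go to different blocks, giving {q2} and {q5}.
Stable partition: {q1,q4} | {q6} | {q2} | {q3} | {q5} — 5 equivalence classes.

5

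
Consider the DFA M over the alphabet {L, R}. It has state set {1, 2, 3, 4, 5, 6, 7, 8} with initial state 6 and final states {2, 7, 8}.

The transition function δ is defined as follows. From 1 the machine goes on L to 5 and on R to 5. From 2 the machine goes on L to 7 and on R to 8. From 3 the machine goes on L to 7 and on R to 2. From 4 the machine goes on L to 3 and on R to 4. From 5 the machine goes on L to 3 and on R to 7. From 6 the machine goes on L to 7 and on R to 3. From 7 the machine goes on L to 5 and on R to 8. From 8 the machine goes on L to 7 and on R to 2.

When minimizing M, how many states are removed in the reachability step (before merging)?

Starting at 6 and following transitions, the reachable set is {2, 3, 5, 6, 7, 8}. That leaves 1, 4 unreachable — 2 in total.

2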